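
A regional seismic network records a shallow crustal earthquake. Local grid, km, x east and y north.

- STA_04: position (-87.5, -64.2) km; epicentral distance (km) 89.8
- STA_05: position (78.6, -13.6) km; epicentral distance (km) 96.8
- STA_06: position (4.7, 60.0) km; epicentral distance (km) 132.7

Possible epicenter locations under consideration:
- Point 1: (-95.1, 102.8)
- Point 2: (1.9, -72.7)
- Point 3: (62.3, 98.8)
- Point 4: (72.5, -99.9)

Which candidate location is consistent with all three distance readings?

Point 2

For each candidate, compare |candidate − station| to the reported distance:
Point 1: residuals STA_04 77.4, STA_05 112.3, STA_06 24.1 → max 112.3 km
Point 2: residuals STA_04 0.0, STA_05 0.0, STA_06 0.0 → max 0.0 km
Point 3: residuals STA_04 131.6, STA_05 16.8, STA_06 63.3 → max 131.6 km
Point 4: residuals STA_04 74.1, STA_05 10.3, STA_06 41.0 → max 74.1 km
Only Point 2 has all residuals ≈ 0.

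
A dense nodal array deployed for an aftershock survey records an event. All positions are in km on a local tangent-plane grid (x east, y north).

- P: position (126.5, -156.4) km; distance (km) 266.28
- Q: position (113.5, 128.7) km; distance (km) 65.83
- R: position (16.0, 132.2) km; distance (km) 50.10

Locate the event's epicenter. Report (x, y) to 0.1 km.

54.3 km east, 99.9 km north

Circle about each station: (x − 126.5)² + (y + 156.4)² = 266.28²; (x − 113.5)² + (y − 128.7)² = 65.83²; (x − 16.0)² + (y − 132.2)² = 50.10².
Subtracting the P equation from the Q and R equations removes the quadratic terms:
-26.0 x + 570.2 y = 55554.18
-221.0 x + 577.2 y = 45664.66
Solving the 2×2 system: x ≈ 54.3, y ≈ 99.9 km.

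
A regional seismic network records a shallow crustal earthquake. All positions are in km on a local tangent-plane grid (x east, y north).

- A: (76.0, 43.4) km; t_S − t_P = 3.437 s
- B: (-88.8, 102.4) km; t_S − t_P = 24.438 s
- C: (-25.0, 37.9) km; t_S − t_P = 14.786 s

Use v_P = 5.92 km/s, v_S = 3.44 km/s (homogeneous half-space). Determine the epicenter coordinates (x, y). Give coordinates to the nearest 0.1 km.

x ≈ 95.5 km, y ≈ 23.0 km

Distance from S−P lag: d = Δt · v_P v_S / (v_P − v_S) = Δt · (5.92·3.44)/(5.92−3.44) ≈ 8.2116·Δt.
So d_A = 28.22, d_B = 200.68, d_C = 121.42 km.
Circle about each station: (x − 76.0)² + (y − 43.4)² = 28.22²; (x + 88.8)² + (y − 102.4)² = 200.68²; (x + 25.0)² + (y − 37.9)² = 121.42².
Subtracting pairs of circle equations eliminates x²+y² and gives linear equations (the radical axes):
-329.6 x + 118.0 y = -28764.45
-202.0 x − 11.0 y = -19544.60
Solving the 2×2 system: x ≈ 95.5, y ≈ 23.0 km.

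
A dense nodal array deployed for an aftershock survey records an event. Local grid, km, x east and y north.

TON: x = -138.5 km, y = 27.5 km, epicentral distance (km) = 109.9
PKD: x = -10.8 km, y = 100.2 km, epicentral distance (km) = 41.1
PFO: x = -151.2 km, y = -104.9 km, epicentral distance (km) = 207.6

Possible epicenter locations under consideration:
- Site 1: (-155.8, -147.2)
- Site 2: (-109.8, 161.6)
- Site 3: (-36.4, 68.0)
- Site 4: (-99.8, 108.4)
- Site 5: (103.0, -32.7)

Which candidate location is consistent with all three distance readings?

Site 3

For each candidate, compare |candidate − station| to the reported distance:
Site 1: residuals TON 65.7, PKD 245.7, PFO 165.1 → max 245.7 km
Site 2: residuals TON 27.2, PKD 75.4, PFO 62.1 → max 75.4 km
Site 3: residuals TON 0.1, PKD 0.0, PFO 0.1 → max 0.1 km
Site 4: residuals TON 20.2, PKD 48.3, PFO 11.8 → max 48.3 km
Site 5: residuals TON 139.0, PKD 133.9, PFO 56.7 → max 139.0 km
Only Site 3 has all residuals ≈ 0.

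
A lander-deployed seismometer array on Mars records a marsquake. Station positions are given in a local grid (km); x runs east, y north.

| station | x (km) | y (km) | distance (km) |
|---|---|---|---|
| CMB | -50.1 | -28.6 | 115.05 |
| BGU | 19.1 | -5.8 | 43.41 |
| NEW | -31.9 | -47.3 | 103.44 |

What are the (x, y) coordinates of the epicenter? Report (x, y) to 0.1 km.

Circle about each station: (x + 50.1)² + (y + 28.6)² = 115.05²; (x − 19.1)² + (y + 5.8)² = 43.41²; (x + 31.9)² + (y + 47.3)² = 103.44².
Subtracting pairs of circle equations eliminates x²+y² and gives linear equations (the radical axes):
138.4 x + 45.6 y = 8422.55
36.4 x − 37.4 y = 2463.60
Solving the 2×2 system: x ≈ 62.5, y ≈ -5.0 km.
Check against CMB (with the unrounded x, y): √((x + 50.1)²+(y + 28.6)²) = 115.05 ≈ 115.05 km. ✓

62.5 km east, -5.0 km north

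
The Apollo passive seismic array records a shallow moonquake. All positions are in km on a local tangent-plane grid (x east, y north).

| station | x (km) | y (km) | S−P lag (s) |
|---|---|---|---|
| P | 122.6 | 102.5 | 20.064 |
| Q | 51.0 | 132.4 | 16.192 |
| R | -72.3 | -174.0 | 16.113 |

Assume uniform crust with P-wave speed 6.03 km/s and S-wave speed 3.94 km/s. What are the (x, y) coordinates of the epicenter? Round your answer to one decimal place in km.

(-85.3, 8.7)

Distance from S−P lag: d = Δt · v_P v_S / (v_P − v_S) = Δt · (6.03·3.94)/(6.03−3.94) ≈ 11.3676·Δt.
So d_P = 228.08, d_Q = 184.06, d_R = 183.17 km.
Circle about each station: (x − 122.6)² + (y − 102.5)² = 228.08²; (x − 51.0)² + (y − 132.4)² = 184.06²; (x + 72.3)² + (y + 174.0)² = 183.17².
Subtracting pairs of circle equations eliminates x²+y² and gives linear equations (the radical axes):
-143.2 x + 59.8 y = 12736.15
-389.8 x − 553.0 y = 28435.52
Solving the 2×2 system: x ≈ -85.3, y ≈ 8.7 km.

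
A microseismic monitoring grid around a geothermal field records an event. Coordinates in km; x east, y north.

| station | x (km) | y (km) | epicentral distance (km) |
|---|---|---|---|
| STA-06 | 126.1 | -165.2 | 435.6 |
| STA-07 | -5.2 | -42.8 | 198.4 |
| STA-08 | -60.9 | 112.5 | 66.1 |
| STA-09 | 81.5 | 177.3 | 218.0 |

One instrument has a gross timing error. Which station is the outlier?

Solve using three stations at a time. Using STA-07, STA-08, STA-09 (subtract circle equations pairwise → linear system) gives (x, y) ≈ (-127.1, 113.8).
Distances from that point to each station vs reported:
  STA-06: calculated 376.7 vs reported 435.6 → residual 58.9 km
  STA-07: calculated 198.4 vs reported 198.4 → residual 0.0 km
  STA-08: calculated 66.2 vs reported 66.1 → residual 0.1 km
  STA-09: calculated 218.0 vs reported 218.0 → residual 0.0 km
STA-07, STA-08, STA-09 are mutually consistent (residuals ≈ 0); STA-06 is off by 58.9 km.

STA-06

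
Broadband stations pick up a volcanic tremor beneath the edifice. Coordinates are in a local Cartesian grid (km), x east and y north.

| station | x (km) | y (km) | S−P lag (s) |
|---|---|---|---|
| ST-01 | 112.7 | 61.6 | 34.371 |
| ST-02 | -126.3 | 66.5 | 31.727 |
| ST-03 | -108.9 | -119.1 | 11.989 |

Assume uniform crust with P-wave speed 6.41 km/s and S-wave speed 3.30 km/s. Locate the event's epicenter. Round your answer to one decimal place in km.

(-27.6, -125.4)

Distance from S−P lag: d = Δt · v_P v_S / (v_P − v_S) = Δt · (6.41·3.30)/(6.41−3.30) ≈ 6.8016·Δt.
So d_ST-01 = 233.78, d_ST-02 = 215.79, d_ST-03 = 81.54 km.
Circle about each station: (x − 112.7)² + (y − 61.6)² = 233.78²; (x + 126.3)² + (y − 66.5)² = 215.79²; (x + 108.9)² + (y + 119.1)² = 81.54².
Subtracting the ST-01 equation from the ST-02 and ST-03 equations removes the quadratic terms:
-478.0 x + 9.8 y = 11965.85
-443.2 x − 361.4 y = 57552.49
Solving the 2×2 system: x ≈ -27.6, y ≈ -125.4 km.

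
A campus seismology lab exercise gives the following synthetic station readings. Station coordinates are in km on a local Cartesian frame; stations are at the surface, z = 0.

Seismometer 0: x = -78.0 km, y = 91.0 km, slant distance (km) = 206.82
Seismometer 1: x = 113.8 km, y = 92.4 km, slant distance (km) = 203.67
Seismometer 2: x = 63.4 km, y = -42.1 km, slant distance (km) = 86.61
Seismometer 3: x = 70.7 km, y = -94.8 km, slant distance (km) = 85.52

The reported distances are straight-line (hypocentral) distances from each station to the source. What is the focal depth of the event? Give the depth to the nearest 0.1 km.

depth ≈ 68.2 km

Each station gives a sphere (x−x_i)² + (y−y_i)² + z² = d_i² (stations at z=0).
Subtracting the Seismometer 0 sphere from Seismometer 1 and Seismometer 2: z² cancels, leaving linear equations in x and y:
383.6 x + 2.8 y = 8416.24
282.8 x − 266.2 y = 26700.19
Solving: x ≈ 22.498, y ≈ -76.400 km (keep extra digits for the depth step; rounded: 22.5, -76.4).
Then from the Seismometer 0 sphere: z² = 206.82² − (x + 78.0)² − (y − 91.0)² with x = 22.498, y = -76.400, so z ≈ 68.205 ≈ 68.2 km.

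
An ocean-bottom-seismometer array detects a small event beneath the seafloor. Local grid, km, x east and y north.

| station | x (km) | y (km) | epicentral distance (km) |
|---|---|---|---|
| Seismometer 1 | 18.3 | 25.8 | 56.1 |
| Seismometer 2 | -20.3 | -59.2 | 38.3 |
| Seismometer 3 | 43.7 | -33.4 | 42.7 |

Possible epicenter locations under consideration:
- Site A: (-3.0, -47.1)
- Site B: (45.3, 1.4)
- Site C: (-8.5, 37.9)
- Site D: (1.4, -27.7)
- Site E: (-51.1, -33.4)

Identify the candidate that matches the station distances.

For each candidate, compare |candidate − station| to the reported distance:
Site A: residuals Seismometer 1 19.8, Seismometer 2 17.2, Seismometer 3 6.0 → max 19.8 km
Site B: residuals Seismometer 1 19.7, Seismometer 2 51.0, Seismometer 3 7.9 → max 51.0 km
Site C: residuals Seismometer 1 26.7, Seismometer 2 59.5, Seismometer 3 45.7 → max 59.5 km
Site D: residuals Seismometer 1 0.0, Seismometer 2 0.0, Seismometer 3 0.0 → max 0.0 km
Site E: residuals Seismometer 1 35.1, Seismometer 2 1.9, Seismometer 3 52.1 → max 52.1 km
Only Site D has all residuals ≈ 0.

Site D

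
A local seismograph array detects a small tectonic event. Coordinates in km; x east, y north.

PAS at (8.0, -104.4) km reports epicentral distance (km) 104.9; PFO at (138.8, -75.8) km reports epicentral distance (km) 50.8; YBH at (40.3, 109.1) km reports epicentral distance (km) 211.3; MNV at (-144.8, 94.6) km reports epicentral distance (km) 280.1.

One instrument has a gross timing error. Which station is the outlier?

YBH

Solve using three stations at a time. Using PAS, PFO, MNV (subtract circle equations pairwise → linear system) gives (x, y) ≈ (96.4, -47.9).
Distances from that point to each station vs reported:
  PAS: calculated 104.9 vs reported 104.9 → residual 0.0 km
  PFO: calculated 50.8 vs reported 50.8 → residual 0.0 km
  YBH: calculated 166.7 vs reported 211.3 → residual 44.6 km
  MNV: calculated 280.1 vs reported 280.1 → residual 0.0 km
PAS, PFO, MNV are mutually consistent (residuals ≈ 0); YBH is off by 44.6 km.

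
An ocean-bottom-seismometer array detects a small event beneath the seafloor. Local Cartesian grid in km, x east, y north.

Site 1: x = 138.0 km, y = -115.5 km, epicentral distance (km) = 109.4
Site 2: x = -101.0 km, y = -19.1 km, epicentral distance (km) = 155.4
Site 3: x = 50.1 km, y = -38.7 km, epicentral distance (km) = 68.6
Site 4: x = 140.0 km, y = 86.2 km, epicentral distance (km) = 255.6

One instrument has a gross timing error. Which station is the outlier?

Solve using three stations at a time. Using Site 1, Site 2, Site 3 (subtract circle equations pairwise → linear system) gives (x, y) ≈ (29.1, -104.1).
Distances from that point to each station vs reported:
  Site 1: calculated 109.5 vs reported 109.4 → residual 0.1 km
  Site 2: calculated 155.4 vs reported 155.4 → residual 0.0 km
  Site 3: calculated 68.7 vs reported 68.6 → residual 0.1 km
  Site 4: calculated 220.3 vs reported 255.6 → residual 35.3 km
Site 1, Site 2, Site 3 are mutually consistent (residuals ≈ 0); Site 4 is off by 35.3 km.

Site 4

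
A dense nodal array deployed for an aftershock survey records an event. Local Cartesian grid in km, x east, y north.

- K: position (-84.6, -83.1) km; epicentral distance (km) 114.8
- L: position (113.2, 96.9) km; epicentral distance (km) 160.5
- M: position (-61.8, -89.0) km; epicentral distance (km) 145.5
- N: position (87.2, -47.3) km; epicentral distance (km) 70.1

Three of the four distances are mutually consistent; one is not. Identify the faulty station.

Solve using three stations at a time. Using K, L, N (subtract circle equations pairwise → linear system) gives (x, y) ≈ (18.6, -32.8).
Distances from that point to each station vs reported:
  K: calculated 114.8 vs reported 114.8 → residual 0.0 km
  L: calculated 160.5 vs reported 160.5 → residual 0.0 km
  M: calculated 98.1 vs reported 145.5 → residual 47.4 km
  N: calculated 70.1 vs reported 70.1 → residual 0.0 km
K, L, N are mutually consistent (residuals ≈ 0); M is off by 47.4 km.

M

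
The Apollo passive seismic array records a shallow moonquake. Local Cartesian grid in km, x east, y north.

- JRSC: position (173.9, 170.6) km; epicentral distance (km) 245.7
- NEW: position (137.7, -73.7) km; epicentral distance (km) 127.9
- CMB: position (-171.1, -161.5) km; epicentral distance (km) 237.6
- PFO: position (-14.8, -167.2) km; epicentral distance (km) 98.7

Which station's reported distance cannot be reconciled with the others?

PFO

Solve using three stations at a time. Using JRSC, NEW, CMB (subtract circle equations pairwise → linear system) gives (x, y) ≈ (20.9, -21.6).
Distances from that point to each station vs reported:
  JRSC: calculated 245.7 vs reported 245.7 → residual 0.0 km
  NEW: calculated 127.8 vs reported 127.9 → residual 0.1 km
  CMB: calculated 237.6 vs reported 237.6 → residual 0.0 km
  PFO: calculated 149.9 vs reported 98.7 → residual 51.2 km
JRSC, NEW, CMB are mutually consistent (residuals ≈ 0); PFO is off by 51.2 km.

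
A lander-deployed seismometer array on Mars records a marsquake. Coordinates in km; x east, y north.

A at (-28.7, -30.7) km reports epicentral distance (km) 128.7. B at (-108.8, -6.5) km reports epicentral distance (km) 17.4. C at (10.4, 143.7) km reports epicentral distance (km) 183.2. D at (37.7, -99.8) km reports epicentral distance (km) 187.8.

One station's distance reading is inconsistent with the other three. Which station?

A

Solve using three stations at a time. Using B, C, D (subtract circle equations pairwise → linear system) gives (x, y) ≈ (-114.7, 9.9).
Distances from that point to each station vs reported:
  A: calculated 95.1 vs reported 128.7 → residual 33.6 km
  B: calculated 17.4 vs reported 17.4 → residual 0.0 km
  C: calculated 183.2 vs reported 183.2 → residual 0.0 km
  D: calculated 187.8 vs reported 187.8 → residual 0.0 km
B, C, D are mutually consistent (residuals ≈ 0); A is off by 33.6 km.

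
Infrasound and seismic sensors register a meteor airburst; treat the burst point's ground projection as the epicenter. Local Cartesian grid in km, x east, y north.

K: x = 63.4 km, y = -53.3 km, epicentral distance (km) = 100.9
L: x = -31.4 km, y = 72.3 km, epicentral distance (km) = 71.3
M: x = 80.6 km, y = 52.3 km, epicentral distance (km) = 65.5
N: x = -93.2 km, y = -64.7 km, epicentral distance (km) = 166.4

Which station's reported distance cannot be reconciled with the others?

M

Solve using three stations at a time. Using K, L, N (subtract circle equations pairwise → linear system) gives (x, y) ≈ (33.6, 43.1).
Distances from that point to each station vs reported:
  K: calculated 100.9 vs reported 100.9 → residual 0.0 km
  L: calculated 71.3 vs reported 71.3 → residual 0.0 km
  M: calculated 47.9 vs reported 65.5 → residual 17.6 km
  N: calculated 166.4 vs reported 166.4 → residual 0.0 km
K, L, N are mutually consistent (residuals ≈ 0); M is off by 17.6 km.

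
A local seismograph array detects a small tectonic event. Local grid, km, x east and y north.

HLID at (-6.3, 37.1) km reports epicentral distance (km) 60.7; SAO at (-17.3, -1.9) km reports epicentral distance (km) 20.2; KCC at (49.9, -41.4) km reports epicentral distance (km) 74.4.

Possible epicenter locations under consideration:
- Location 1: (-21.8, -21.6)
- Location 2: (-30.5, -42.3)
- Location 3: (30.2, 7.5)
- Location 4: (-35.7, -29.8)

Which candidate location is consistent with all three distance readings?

For each candidate, compare |candidate − station| to the reported distance:
Location 1: residuals HLID 0.0, SAO 0.0, KCC 0.0 → max 0.0 km
Location 2: residuals HLID 22.3, SAO 22.3, KCC 6.0 → max 22.3 km
Location 3: residuals HLID 13.7, SAO 28.2, KCC 21.7 → max 28.2 km
Location 4: residuals HLID 12.4, SAO 13.2, KCC 12.0 → max 13.2 km
Only Location 1 has all residuals ≈ 0.

Location 1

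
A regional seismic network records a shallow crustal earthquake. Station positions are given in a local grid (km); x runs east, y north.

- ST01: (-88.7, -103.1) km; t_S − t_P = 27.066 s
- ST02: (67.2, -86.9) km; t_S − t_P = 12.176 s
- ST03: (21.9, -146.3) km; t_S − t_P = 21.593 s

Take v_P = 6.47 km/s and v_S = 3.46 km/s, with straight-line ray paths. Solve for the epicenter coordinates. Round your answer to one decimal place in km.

82.8 km east, 2.3 km north

Distance from S−P lag: d = Δt · v_P v_S / (v_P − v_S) = Δt · (6.47·3.46)/(6.47−3.46) ≈ 7.4373·Δt.
So d_ST01 = 201.30, d_ST02 = 90.56, d_ST03 = 160.59 km.
Circle about each station: (x + 88.7)² + (y + 103.1)² = 201.30²; (x − 67.2)² + (y + 86.9)² = 90.56²; (x − 21.9)² + (y + 146.3)² = 160.59².
Subtracting pairs of circle equations eliminates x²+y² and gives linear equations (the radical axes):
311.8 x + 32.4 y = 25890.73
221.2 x − 86.4 y = 18118.54
Solving the 2×2 system: x ≈ 82.8, y ≈ 2.3 km.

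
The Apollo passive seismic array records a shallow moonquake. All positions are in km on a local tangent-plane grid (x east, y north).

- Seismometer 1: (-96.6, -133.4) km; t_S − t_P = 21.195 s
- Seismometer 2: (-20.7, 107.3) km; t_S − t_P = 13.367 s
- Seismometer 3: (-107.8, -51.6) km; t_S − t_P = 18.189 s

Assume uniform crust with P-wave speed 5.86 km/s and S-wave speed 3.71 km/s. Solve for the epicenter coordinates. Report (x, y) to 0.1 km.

Distance from S−P lag: d = Δt · v_P v_S / (v_P − v_S) = Δt · (5.86·3.71)/(5.86−3.71) ≈ 10.1119·Δt.
So d_Seismometer 1 = 214.32, d_Seismometer 2 = 135.17, d_Seismometer 3 = 183.93 km.
Circle about each station: (x + 96.6)² + (y + 133.4)² = 214.32²; (x + 20.7)² + (y − 107.3)² = 135.17²; (x + 107.8)² + (y + 51.6)² = 183.93².
Subtracting pairs of circle equations eliminates x²+y² and gives linear equations (the radical axes):
151.8 x + 481.4 y = 12476.79
-22.4 x + 163.6 y = -740.90
Solving the 2×2 system: x ≈ 67.3, y ≈ 4.7 km.

67.3 km east, 4.7 km north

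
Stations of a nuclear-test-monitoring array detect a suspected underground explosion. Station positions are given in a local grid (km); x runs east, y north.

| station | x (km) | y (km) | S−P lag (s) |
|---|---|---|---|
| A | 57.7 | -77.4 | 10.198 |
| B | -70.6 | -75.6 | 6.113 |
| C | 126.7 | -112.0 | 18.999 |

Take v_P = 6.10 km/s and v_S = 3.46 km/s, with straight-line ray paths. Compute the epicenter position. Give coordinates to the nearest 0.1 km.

Distance from S−P lag: d = Δt · v_P v_S / (v_P − v_S) = Δt · (6.10·3.46)/(6.10−3.46) ≈ 7.9947·Δt.
So d_A = 81.53, d_B = 48.87, d_C = 151.89 km.
Circle about each station: (x − 57.7)² + (y + 77.4)² = 81.53²; (x + 70.6)² + (y + 75.6)² = 48.87²; (x − 126.7)² + (y + 112.0)² = 151.89².
Subtracting the A equation from the B and C equations removes the quadratic terms:
-256.6 x + 3.6 y = 5638.53
138.0 x − 69.2 y = 2853.41
Solving the 2×2 system: x ≈ -23.2, y ≈ -87.5 km.

x ≈ -23.2 km, y ≈ -87.5 km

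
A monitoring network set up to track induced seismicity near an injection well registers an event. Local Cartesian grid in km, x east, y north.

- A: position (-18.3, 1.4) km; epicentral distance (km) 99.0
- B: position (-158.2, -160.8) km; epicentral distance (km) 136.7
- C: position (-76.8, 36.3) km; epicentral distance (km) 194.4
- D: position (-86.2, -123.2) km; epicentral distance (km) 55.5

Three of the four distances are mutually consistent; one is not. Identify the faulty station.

Solve using three stations at a time. Using A, B, D (subtract circle equations pairwise → linear system) gives (x, y) ≈ (-38.0, -95.6).
Distances from that point to each station vs reported:
  A: calculated 99.0 vs reported 99.0 → residual 0.0 km
  B: calculated 136.7 vs reported 136.7 → residual 0.0 km
  C: calculated 137.5 vs reported 194.4 → residual 56.9 km
  D: calculated 55.5 vs reported 55.5 → residual 0.0 km
A, B, D are mutually consistent (residuals ≈ 0); C is off by 56.9 km.

C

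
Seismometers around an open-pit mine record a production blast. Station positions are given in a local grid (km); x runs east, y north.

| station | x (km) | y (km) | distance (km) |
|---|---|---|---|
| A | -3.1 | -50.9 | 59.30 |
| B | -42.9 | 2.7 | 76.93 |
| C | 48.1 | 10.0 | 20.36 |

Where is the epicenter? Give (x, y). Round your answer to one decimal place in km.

Circle about each station: (x + 3.1)² + (y + 50.9)² = 59.30²; (x + 42.9)² + (y − 2.7)² = 76.93²; (x − 48.1)² + (y − 10.0)² = 20.36².
Subtracting the A equation from the B and C equations removes the quadratic terms:
-79.6 x + 107.2 y = -3154.45
102.4 x + 121.8 y = 2915.15
Solving the 2×2 system: x ≈ 33.7, y ≈ -4.4 km.

x ≈ 33.7 km, y ≈ -4.4 km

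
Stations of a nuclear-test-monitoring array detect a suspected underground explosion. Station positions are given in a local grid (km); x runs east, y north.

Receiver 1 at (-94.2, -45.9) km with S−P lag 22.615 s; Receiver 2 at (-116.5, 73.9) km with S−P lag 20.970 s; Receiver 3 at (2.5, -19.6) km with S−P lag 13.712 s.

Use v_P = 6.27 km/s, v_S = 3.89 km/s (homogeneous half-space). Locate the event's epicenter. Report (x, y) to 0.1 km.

Distance from S−P lag: d = Δt · v_P v_S / (v_P − v_S) = Δt · (6.27·3.89)/(6.27−3.89) ≈ 10.2480·Δt.
So d_Receiver 1 = 231.76, d_Receiver 2 = 214.90, d_Receiver 3 = 140.52 km.
Circle about each station: (x + 94.2)² + (y + 45.9)² = 231.76²; (x + 116.5)² + (y − 73.9)² = 214.90²; (x − 2.5)² + (y + 19.6)² = 140.52².
Subtracting pairs of circle equations eliminates x²+y² and gives linear equations (the radical axes):
-44.6 x + 239.6 y = 15583.70
193.4 x + 52.6 y = 23376.79
Solving the 2×2 system: x ≈ 98.2, y ≈ 83.3 km.

(98.2, 83.3)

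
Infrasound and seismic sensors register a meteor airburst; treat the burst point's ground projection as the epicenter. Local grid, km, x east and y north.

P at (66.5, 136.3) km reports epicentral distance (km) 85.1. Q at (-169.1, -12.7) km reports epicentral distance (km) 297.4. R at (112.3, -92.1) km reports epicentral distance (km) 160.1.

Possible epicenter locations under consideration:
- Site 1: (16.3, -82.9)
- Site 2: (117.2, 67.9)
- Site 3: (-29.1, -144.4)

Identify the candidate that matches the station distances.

Site 2

For each candidate, compare |candidate − station| to the reported distance:
Site 1: residuals P 139.8, Q 99.2, R 63.7 → max 139.8 km
Site 2: residuals P 0.0, Q 0.0, R 0.0 → max 0.0 km
Site 3: residuals P 211.4, Q 105.2, R 9.3 → max 211.4 km
Only Site 2 has all residuals ≈ 0.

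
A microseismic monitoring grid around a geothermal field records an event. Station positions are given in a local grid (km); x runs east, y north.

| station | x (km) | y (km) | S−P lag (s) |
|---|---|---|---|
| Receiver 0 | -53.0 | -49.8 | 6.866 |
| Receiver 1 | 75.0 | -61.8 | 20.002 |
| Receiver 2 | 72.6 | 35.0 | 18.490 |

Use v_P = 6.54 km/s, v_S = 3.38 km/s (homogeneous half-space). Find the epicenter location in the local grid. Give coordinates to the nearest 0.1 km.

(-51.4, -1.8)

Distance from S−P lag: d = Δt · v_P v_S / (v_P − v_S) = Δt · (6.54·3.38)/(6.54−3.38) ≈ 6.9953·Δt.
So d_Receiver 0 = 48.03, d_Receiver 1 = 139.92, d_Receiver 2 = 129.34 km.
Circle about each station: (x + 53.0)² + (y + 49.8)² = 48.03²; (x − 75.0)² + (y + 61.8)² = 139.92²; (x − 72.6)² + (y − 35.0)² = 129.34².
Subtracting pairs of circle equations eliminates x²+y² and gives linear equations (the radical axes):
256.0 x − 24.0 y = -13115.53
251.2 x + 169.6 y = -13215.23
Solving the 2×2 system: x ≈ -51.4, y ≈ -1.8 km.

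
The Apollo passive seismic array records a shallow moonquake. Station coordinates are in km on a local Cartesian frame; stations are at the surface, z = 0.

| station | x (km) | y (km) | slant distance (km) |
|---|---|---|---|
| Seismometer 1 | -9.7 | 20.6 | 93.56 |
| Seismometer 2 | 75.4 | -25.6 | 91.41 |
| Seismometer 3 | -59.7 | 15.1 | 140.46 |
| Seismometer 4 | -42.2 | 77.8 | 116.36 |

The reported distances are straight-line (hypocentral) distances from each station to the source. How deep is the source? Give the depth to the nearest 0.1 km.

Each station gives a sphere (x−x_i)² + (y−y_i)² + z² = d_i² (stations at z=0).
Subtracting the Seismometer 1 sphere from Seismometer 2 and Seismometer 3: z² cancels, leaving linear equations in x and y:
170.2 x − 92.4 y = 6219.76
-100.0 x − 11.0 y = -7701.89
Solving: x ≈ 70.200, y ≈ 61.994 km (keep extra digits for the depth step; rounded: 70.2, 62.0).
Then from the Seismometer 1 sphere: z² = 93.56² − (x + 9.7)² − (y − 20.6)² with x = 70.200, y = 61.994, so z ≈ 25.613 ≈ 25.6 km.

z ≈ 25.6 km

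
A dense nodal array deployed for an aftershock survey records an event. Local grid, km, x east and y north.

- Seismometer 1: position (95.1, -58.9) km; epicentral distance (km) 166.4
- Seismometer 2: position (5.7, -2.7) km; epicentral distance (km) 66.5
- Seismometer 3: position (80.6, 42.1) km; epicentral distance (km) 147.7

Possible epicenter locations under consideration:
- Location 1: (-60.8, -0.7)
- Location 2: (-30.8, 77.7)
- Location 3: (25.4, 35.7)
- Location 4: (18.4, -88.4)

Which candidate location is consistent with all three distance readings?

Location 1

For each candidate, compare |candidate − station| to the reported distance:
Location 1: residuals Seismometer 1 0.0, Seismometer 2 0.0, Seismometer 3 0.0 → max 0.0 km
Location 2: residuals Seismometer 1 19.4, Seismometer 2 21.8, Seismometer 3 30.7 → max 30.7 km
Location 3: residuals Seismometer 1 48.9, Seismometer 2 23.3, Seismometer 3 92.1 → max 92.1 km
Location 4: residuals Seismometer 1 84.2, Seismometer 2 20.1, Seismometer 3 3.1 → max 84.2 km
Only Location 1 has all residuals ≈ 0.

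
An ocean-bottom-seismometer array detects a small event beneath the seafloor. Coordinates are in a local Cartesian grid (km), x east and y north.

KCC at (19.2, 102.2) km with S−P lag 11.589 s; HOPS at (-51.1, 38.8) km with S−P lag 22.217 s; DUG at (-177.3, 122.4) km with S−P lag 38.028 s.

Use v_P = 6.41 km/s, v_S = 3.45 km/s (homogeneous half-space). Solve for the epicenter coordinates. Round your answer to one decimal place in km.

Distance from S−P lag: d = Δt · v_P v_S / (v_P − v_S) = Δt · (6.41·3.45)/(6.41−3.45) ≈ 7.4711·Δt.
So d_KCC = 86.58, d_HOPS = 165.99, d_DUG = 284.11 km.
Circle about each station: (x − 19.2)² + (y − 102.2)² = 86.58²; (x + 51.1)² + (y − 38.8)² = 165.99²; (x + 177.3)² + (y − 122.4)² = 284.11².
Subtracting pairs of circle equations eliminates x²+y² and gives linear equations (the radical axes):
-140.6 x − 126.8 y = -26753.41
-393.0 x + 40.4 y = -37618.83
Solving the 2×2 system: x ≈ 105.4, y ≈ 94.1 km.

105.4 km east, 94.1 km north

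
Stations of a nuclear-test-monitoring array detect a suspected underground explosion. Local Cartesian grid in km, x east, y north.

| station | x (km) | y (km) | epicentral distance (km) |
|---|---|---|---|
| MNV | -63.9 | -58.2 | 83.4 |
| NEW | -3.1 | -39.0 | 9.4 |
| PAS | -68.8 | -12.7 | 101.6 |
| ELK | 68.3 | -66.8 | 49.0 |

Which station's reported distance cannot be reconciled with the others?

NEW

Solve using three stations at a time. Using MNV, PAS, ELK (subtract circle equations pairwise → linear system) gives (x, y) ≈ (19.4, -63.2).
Distances from that point to each station vs reported:
  MNV: calculated 83.4 vs reported 83.4 → residual 0.0 km
  NEW: calculated 33.0 vs reported 9.4 → residual 23.6 km
  PAS: calculated 101.6 vs reported 101.6 → residual 0.0 km
  ELK: calculated 49.1 vs reported 49.0 → residual 0.1 km
MNV, PAS, ELK are mutually consistent (residuals ≈ 0); NEW is off by 23.6 km.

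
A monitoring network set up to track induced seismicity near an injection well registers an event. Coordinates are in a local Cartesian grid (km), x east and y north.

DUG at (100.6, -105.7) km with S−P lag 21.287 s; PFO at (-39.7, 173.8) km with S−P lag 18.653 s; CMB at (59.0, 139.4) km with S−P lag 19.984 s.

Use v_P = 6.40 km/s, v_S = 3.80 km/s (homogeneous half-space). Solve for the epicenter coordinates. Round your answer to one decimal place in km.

Distance from S−P lag: d = Δt · v_P v_S / (v_P − v_S) = Δt · (6.40·3.80)/(6.40−3.80) ≈ 9.3538·Δt.
So d_DUG = 199.12, d_PFO = 174.48, d_CMB = 186.93 km.
Circle about each station: (x − 100.6)² + (y + 105.7)² = 199.12²; (x + 39.7)² + (y − 173.8)² = 174.48²; (x − 59.0)² + (y − 139.4)² = 186.93².
Subtracting pairs of circle equations eliminates x²+y² and gives linear equations (the radical axes):
-280.6 x + 559.0 y = 19695.18
-83.2 x + 490.2 y = 6326.46
Solving the 2×2 system: x ≈ -67.2, y ≈ 1.5 km.

(-67.2, 1.5)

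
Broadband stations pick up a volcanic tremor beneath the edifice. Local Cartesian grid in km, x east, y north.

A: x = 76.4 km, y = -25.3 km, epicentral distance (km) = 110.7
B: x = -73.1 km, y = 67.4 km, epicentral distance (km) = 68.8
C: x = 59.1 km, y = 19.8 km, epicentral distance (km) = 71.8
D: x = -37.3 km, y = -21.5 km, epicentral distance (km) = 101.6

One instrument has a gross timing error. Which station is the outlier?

D

Solve using three stations at a time. Using A, B, C (subtract circle equations pairwise → linear system) gives (x, y) ≈ (-7.3, 47.2).
Distances from that point to each station vs reported:
  A: calculated 110.7 vs reported 110.7 → residual 0.0 km
  B: calculated 68.8 vs reported 68.8 → residual 0.0 km
  C: calculated 71.8 vs reported 71.8 → residual 0.0 km
  D: calculated 74.9 vs reported 101.6 → residual 26.7 km
A, B, C are mutually consistent (residuals ≈ 0); D is off by 26.7 km.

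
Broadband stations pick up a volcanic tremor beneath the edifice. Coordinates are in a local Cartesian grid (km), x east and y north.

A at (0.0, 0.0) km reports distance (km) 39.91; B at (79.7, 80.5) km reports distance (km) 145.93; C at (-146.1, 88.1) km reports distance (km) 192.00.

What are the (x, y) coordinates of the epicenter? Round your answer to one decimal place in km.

Circle about each station: x² + y² = 39.91²; (x − 79.7)² + (y − 80.5)² = 145.93²; (x + 146.1)² + (y − 88.1)² = 192.00².
Subtracting pairs of circle equations eliminates x²+y² and gives linear equations (the radical axes):
159.4 x + 161.0 y = -6870.42
-292.2 x + 176.2 y = -6164.37
Solving the 2×2 system: x ≈ -2.9, y ≈ -39.8 km.

(-2.9, -39.8)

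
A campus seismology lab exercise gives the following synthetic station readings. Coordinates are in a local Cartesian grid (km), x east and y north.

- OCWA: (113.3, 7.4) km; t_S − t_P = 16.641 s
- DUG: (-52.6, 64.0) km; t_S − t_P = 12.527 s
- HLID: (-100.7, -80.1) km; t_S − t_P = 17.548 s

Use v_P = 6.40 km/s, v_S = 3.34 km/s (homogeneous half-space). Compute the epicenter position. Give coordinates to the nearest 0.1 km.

(-2.0, -7.4)

Distance from S−P lag: d = Δt · v_P v_S / (v_P − v_S) = Δt · (6.40·3.34)/(6.40−3.34) ≈ 6.9856·Δt.
So d_OCWA = 116.25, d_DUG = 87.51, d_HLID = 122.58 km.
Circle about each station: (x − 113.3)² + (y − 7.4)² = 116.25²; (x + 52.6)² + (y − 64.0)² = 87.51²; (x + 100.7)² + (y + 80.1)² = 122.58².
Subtracting the OCWA equation from the DUG and HLID equations removes the quadratic terms:
-331.8 x + 113.2 y = -172.83
-428.0 x − 175.0 y = 2153.06
Solving the 2×2 system: x ≈ -2.0, y ≈ -7.4 km.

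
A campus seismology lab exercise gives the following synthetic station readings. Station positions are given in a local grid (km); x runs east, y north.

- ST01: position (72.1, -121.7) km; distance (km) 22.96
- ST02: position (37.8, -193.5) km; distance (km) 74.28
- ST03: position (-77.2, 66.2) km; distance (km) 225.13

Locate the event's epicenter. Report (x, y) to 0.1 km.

Circle about each station: (x − 72.1)² + (y + 121.7)² = 22.96²; (x − 37.8)² + (y + 193.5)² = 74.28²; (x + 77.2)² + (y − 66.2)² = 225.13².
Subtracting the ST01 equation from the ST02 and ST03 equations removes the quadratic terms:
-68.6 x − 143.6 y = 13871.43
-298.6 x + 375.8 y = -59823.38
Solving the 2×2 system: x ≈ 49.2, y ≈ -120.1 km.
Check against ST01 (with the unrounded x, y): √((x − 72.1)²+(y + 121.7)²) = 22.96 ≈ 22.96 km. ✓

x ≈ 49.2 km, y ≈ -120.1 km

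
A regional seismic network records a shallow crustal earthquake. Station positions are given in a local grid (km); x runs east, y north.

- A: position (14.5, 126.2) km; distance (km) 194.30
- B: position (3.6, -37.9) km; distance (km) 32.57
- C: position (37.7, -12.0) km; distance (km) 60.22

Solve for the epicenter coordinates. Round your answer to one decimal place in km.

Circle about each station: (x − 14.5)² + (y − 126.2)² = 194.30²; (x − 3.6)² + (y + 37.9)² = 32.57²; (x − 37.7)² + (y + 12.0)² = 60.22².
Subtracting the A equation from the B and C equations removes the quadratic terms:
-21.8 x − 328.2 y = 22004.37
46.4 x − 276.4 y = 19554.64
Solving the 2×2 system: x ≈ 15.8, y ≈ -68.1 km.

(15.8, -68.1)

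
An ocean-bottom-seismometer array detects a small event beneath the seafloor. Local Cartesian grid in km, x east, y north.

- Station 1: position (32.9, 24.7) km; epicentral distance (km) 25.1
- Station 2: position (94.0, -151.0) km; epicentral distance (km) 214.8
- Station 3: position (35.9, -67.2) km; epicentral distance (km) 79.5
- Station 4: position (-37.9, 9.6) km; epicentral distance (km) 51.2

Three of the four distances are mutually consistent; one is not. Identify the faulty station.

Solve using three stations at a time. Using Station 1, Station 3, Station 4 (subtract circle equations pairwise → linear system) gives (x, y) ≈ (13.3, 9.0).
Distances from that point to each station vs reported:
  Station 1: calculated 25.1 vs reported 25.1 → residual 0.0 km
  Station 2: calculated 179.2 vs reported 214.8 → residual 35.6 km
  Station 3: calculated 79.5 vs reported 79.5 → residual 0.0 km
  Station 4: calculated 51.2 vs reported 51.2 → residual 0.0 km
Station 1, Station 3, Station 4 are mutually consistent (residuals ≈ 0); Station 2 is off by 35.6 km.

Station 2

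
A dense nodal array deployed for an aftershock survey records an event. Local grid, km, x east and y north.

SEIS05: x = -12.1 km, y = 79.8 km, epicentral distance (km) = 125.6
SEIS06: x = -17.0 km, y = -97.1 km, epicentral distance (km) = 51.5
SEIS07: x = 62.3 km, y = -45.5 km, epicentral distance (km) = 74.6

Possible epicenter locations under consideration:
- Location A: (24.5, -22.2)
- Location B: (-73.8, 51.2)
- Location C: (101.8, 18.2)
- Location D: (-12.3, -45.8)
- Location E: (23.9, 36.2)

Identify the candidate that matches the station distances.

Location D

For each candidate, compare |candidate − station| to the reported distance:
Location A: residuals SEIS05 17.2, SEIS06 34.1, SEIS07 30.2 → max 34.1 km
Location B: residuals SEIS05 57.6, SEIS06 107.3, SEIS07 92.4 → max 107.3 km
Location C: residuals SEIS05 3.9, SEIS06 114.1, SEIS07 0.4 → max 114.1 km
Location D: residuals SEIS05 0.0, SEIS06 0.0, SEIS07 0.0 → max 0.0 km
Location E: residuals SEIS05 69.1, SEIS06 87.9, SEIS07 15.7 → max 87.9 km
Only Location D has all residuals ≈ 0.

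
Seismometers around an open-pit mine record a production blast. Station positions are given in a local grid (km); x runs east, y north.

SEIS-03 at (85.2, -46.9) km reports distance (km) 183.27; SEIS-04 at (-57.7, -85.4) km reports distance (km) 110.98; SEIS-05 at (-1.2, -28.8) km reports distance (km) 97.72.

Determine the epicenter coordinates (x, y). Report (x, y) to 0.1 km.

Circle about each station: (x − 85.2)² + (y + 46.9)² = 183.27²; (x + 57.7)² + (y + 85.4)² = 110.98²; (x + 1.2)² + (y + 28.8)² = 97.72².
Subtracting pairs of circle equations eliminates x²+y² and gives linear equations (the radical axes):
-285.8 x − 77.0 y = 22435.13
-172.8 x + 36.2 y = 15410.92
Solving the 2×2 system: x ≈ -84.5, y ≈ 22.3 km.

-84.5 km east, 22.3 km north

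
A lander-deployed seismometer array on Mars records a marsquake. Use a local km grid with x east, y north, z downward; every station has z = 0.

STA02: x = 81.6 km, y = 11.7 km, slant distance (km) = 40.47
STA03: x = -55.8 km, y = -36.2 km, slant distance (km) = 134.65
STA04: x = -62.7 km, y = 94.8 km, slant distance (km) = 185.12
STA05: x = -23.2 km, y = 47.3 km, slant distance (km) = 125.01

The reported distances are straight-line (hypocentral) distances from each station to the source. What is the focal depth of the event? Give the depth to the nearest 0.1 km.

Each station gives a sphere (x−x_i)² + (y−y_i)² + z² = d_i² (stations at z=0).
Subtracting the STA02 sphere from STA03 and STA04: z² cancels, leaving linear equations in x and y:
-274.8 x − 95.8 y = -18864.17
-288.6 x + 166.2 y = -26508.71
Solving: x ≈ 77.398, y ≈ -25.101 km (keep extra digits for the depth step; rounded: 77.4, -25.1).
Then from the STA02 sphere: z² = 40.47² − (x − 81.6)² − (y − 11.7)² with x = 77.398, y = -25.101, so z ≈ 16.305 ≈ 16.3 km.

z ≈ 16.3 km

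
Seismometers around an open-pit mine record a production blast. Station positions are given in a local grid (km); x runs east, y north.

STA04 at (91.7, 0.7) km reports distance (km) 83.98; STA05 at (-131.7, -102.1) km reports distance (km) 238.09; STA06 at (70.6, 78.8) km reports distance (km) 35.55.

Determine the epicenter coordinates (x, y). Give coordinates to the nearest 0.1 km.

Circle about each station: (x − 91.7)² + (y − 0.7)² = 83.98²; (x + 131.7)² + (y + 102.1)² = 238.09²; (x − 70.6)² + (y − 78.8)² = 35.55².
Subtracting the STA04 equation from the STA05 and STA06 equations removes the quadratic terms:
-446.8 x − 205.6 y = -30274.29
-42.2 x + 156.2 y = 8573.26
Solving the 2×2 system: x ≈ 37.8, y ≈ 65.1 km.
Check against STA04 (with the unrounded x, y): √((x − 91.7)²+(y − 0.7)²) = 83.98 ≈ 83.98 km. ✓

x ≈ 37.8 km, y ≈ 65.1 km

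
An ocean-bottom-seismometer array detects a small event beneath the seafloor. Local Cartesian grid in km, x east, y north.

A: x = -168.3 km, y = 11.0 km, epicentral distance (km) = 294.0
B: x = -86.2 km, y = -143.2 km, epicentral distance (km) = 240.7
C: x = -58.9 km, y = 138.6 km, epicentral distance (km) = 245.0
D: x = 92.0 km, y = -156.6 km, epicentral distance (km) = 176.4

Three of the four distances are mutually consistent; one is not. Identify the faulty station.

Solve using three stations at a time. Using A, B, C (subtract circle equations pairwise → linear system) gives (x, y) ≈ (123.5, -25.0).
Distances from that point to each station vs reported:
  A: calculated 294.0 vs reported 294.0 → residual 0.0 km
  B: calculated 240.7 vs reported 240.7 → residual 0.0 km
  C: calculated 245.0 vs reported 245.0 → residual 0.0 km
  D: calculated 135.3 vs reported 176.4 → residual 41.1 km
A, B, C are mutually consistent (residuals ≈ 0); D is off by 41.1 km.

D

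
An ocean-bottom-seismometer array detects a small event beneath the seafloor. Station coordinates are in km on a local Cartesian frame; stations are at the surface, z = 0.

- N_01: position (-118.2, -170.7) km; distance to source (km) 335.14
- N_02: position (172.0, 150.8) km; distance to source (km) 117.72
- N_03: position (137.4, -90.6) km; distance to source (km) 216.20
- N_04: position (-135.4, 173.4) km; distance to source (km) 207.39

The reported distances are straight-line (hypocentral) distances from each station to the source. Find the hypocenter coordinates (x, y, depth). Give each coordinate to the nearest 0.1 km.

Each station gives a sphere (x−x_i)² + (y−y_i)² + z² = d_i² (stations at z=0).
Subtracting the N_01 sphere from N_02 and N_03: z² cancels, leaving linear equations in x and y:
580.4 x + 643.0 y = 107675.73
511.2 x + 160.2 y = 49553.77
Solving: x ≈ 61.994, y ≈ 111.499 km (keep extra digits for the depth step; rounded: 62.0, 111.5).
Then from the N_01 sphere: z² = 335.14² − (x + 118.2)² − (y + 170.7)² with x = 61.994, y = 111.499, so z ≈ 14.583 ≈ 14.6 km.

x ≈ 62.0 km, y ≈ 111.5 km, depth ≈ 14.6 km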